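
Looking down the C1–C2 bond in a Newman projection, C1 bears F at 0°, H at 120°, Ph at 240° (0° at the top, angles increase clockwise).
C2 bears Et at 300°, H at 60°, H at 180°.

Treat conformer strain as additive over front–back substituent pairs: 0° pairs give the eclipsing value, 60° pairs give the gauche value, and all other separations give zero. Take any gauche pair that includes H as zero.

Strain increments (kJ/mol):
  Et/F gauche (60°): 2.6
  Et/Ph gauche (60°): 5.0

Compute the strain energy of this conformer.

This conformer (staggered): F–Et gauche, Ph–Et gauche; 2.6 + 5.0 = 7.6 kJ/mol.

7.6 kJ/mol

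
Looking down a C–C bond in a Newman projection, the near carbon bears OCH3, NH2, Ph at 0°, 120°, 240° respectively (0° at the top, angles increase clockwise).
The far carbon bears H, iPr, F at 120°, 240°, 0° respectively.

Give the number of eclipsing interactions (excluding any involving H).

Non-H eclipsing pairs: OCH3(0°)/F(0°); Ph(240°)/iPr(240°) — 2 interactions.

2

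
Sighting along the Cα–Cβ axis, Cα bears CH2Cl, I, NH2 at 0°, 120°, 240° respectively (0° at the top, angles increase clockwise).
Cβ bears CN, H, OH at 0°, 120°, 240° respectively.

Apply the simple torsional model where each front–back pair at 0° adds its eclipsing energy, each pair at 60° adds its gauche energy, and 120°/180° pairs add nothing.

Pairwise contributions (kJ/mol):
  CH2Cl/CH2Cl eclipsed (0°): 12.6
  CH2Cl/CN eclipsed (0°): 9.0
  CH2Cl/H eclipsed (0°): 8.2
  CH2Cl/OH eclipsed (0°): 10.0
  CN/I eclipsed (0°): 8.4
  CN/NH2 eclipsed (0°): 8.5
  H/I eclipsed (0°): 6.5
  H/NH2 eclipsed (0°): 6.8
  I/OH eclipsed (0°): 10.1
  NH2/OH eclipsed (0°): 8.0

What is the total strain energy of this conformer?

23.5 kJ/mol

This conformer (eclipsed): CH2Cl–CN eclipsed, I–H eclipsed, NH2–OH eclipsed; 9.0 + 6.5 + 8.0 = 23.5 kJ/mol.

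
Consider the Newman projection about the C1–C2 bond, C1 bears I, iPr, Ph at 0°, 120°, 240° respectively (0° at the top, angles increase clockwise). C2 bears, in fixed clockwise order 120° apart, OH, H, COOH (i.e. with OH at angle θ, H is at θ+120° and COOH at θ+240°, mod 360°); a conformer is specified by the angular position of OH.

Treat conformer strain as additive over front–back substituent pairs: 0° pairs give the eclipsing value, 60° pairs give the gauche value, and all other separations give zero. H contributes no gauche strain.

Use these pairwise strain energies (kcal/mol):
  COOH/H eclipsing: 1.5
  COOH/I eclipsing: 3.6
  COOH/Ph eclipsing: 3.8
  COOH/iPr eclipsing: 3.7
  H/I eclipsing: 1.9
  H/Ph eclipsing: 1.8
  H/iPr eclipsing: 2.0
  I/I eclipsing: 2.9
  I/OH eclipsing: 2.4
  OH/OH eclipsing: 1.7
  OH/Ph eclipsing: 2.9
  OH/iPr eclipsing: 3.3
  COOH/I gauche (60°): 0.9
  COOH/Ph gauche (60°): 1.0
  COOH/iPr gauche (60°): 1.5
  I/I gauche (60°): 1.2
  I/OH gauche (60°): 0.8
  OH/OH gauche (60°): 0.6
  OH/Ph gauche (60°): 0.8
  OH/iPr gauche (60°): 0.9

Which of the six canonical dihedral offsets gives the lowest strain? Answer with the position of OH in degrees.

OH at 0° (eclipsed): I–OH eclipsed, iPr–H eclipsed, Ph–COOH eclipsed; 2.4 + 2.0 + 3.8 = 8.2 kcal/mol.
OH at 60° (staggered): I–OH gauche, I–COOH gauche, iPr–OH gauche, Ph–COOH gauche; 0.8 + 0.9 + 0.9 + 1.0 = 3.6 kcal/mol.
OH at 120° (eclipsed): I–COOH eclipsed, iPr–OH eclipsed, Ph–H eclipsed; 3.6 + 3.3 + 1.8 = 8.7 kcal/mol.
OH at 180° (staggered): I–COOH gauche, iPr–OH gauche, iPr–COOH gauche, Ph–OH gauche; 0.9 + 0.9 + 1.5 + 0.8 = 4.1 kcal/mol.
OH at 240° (eclipsed): I–H eclipsed, iPr–COOH eclipsed, Ph–OH eclipsed; 1.9 + 3.7 + 2.9 = 8.5 kcal/mol.
OH at 300° (staggered): I–OH gauche, iPr–COOH gauche, Ph–OH gauche, Ph–COOH gauche; 0.8 + 1.5 + 0.8 + 1.0 = 4.1 kcal/mol.
The minimum (3.6 kcal/mol) occurs with OH at 60°.

60°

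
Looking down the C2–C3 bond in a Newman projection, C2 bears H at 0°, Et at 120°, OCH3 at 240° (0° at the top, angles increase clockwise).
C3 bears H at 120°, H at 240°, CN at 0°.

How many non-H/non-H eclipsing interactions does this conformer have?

0

Every eclipsing pair involves H, so the count is 0.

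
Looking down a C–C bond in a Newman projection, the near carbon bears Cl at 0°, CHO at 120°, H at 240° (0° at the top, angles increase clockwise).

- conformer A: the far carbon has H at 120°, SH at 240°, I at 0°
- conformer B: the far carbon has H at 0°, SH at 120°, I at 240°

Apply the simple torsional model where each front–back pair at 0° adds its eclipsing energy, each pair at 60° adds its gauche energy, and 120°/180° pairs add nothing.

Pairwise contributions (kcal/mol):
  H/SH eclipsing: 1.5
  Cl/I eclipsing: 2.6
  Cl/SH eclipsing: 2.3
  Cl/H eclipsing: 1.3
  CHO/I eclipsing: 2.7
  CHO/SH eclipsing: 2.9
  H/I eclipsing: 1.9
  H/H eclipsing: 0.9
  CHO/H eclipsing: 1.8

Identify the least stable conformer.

A (eclipsed): Cl(0°)/I(0°) eclipsed 2.6; CHO(120°)/H(120°) eclipsed 1.8; H(240°)/SH(240°) eclipsed 1.5 → 5.9 kcal/mol.
B (eclipsed): Cl(0°)/H(0°) eclipsed 1.3; CHO(120°)/SH(120°) eclipsed 2.9; H(240°)/I(240°) eclipsed 1.9 → 6.1 kcal/mol.
B has the highest total (6.1 kcal/mol).

B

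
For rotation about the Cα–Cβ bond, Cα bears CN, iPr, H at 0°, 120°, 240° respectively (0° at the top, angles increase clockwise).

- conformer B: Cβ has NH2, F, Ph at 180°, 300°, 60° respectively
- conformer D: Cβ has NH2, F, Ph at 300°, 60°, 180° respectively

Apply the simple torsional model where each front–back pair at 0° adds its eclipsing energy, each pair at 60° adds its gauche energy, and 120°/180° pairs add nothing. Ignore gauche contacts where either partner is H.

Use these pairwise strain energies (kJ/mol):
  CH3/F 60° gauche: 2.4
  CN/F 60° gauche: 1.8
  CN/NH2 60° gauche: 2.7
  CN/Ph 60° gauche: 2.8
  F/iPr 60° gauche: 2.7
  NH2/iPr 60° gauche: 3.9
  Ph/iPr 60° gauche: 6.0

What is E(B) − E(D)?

+1.3 kJ/mol

B (staggered): CN(0°)/F(300°) gauche 1.8; CN(0°)/Ph(60°) gauche 2.8; iPr(120°)/NH2(180°) gauche 3.9; iPr(120°)/Ph(60°) gauche 6.0 → 14.5 kJ/mol.
D (staggered): CN(0°)/NH2(300°) gauche 2.7; CN(0°)/F(60°) gauche 1.8; iPr(120°)/F(60°) gauche 2.7; iPr(120°)/Ph(180°) gauche 6.0 → 13.2 kJ/mol.
E(B) − E(D) = 14.5 − 13.2 = +1.3 kJ/mol.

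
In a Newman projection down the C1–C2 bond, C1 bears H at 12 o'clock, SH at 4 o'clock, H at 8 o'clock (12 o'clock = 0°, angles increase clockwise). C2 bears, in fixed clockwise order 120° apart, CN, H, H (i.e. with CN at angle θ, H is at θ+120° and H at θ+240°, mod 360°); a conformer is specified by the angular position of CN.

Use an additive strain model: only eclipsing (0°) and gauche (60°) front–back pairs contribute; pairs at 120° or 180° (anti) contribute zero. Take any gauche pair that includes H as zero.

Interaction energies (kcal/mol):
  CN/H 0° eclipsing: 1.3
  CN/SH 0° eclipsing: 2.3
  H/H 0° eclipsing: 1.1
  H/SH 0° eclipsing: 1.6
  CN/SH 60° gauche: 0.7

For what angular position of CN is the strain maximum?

120°

CN at 0° (eclipsed): H(0°)/CN(0°) eclipsed 1.3; SH(120°)/H(120°) eclipsed 1.6; H(240°)/H(240°) eclipsed 1.1 → 4.0 kcal/mol.
CN at 60° (staggered): SH(120°)/CN(60°) gauche 0.7 → 0.7 kcal/mol.
CN at 120° (eclipsed): H(0°)/H(0°) eclipsed 1.1; SH(120°)/CN(120°) eclipsed 2.3; H(240°)/H(240°) eclipsed 1.1 → 4.5 kcal/mol.
CN at 180° (staggered): SH(120°)/CN(180°) gauche 0.7 → 0.7 kcal/mol.
CN at 240° (eclipsed): H(0°)/H(0°) eclipsed 1.1; SH(120°)/H(120°) eclipsed 1.6; H(240°)/CN(240°) eclipsed 1.3 → 4.0 kcal/mol.
CN at 300° (staggered): no non-H gauche contacts → 0.0 kcal/mol.
The maximum (4.5 kcal/mol) occurs with CN at 120°.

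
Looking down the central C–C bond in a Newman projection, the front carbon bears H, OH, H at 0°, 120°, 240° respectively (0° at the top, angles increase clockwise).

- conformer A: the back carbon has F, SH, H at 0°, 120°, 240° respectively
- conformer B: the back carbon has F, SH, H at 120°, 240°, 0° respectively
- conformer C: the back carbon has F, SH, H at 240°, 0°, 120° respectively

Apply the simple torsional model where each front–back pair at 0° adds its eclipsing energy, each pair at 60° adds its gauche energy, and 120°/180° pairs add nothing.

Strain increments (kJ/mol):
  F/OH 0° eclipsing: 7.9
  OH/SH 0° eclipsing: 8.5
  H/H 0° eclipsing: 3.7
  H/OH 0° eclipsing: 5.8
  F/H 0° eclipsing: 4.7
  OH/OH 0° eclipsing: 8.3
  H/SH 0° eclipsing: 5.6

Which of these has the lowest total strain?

A (eclipsed): H(0°)/F(0°) eclipsed 4.7; OH(120°)/SH(120°) eclipsed 8.5; H(240°)/H(240°) eclipsed 3.7 → 16.9 kJ/mol.
B (eclipsed): H(0°)/H(0°) eclipsed 3.7; OH(120°)/F(120°) eclipsed 7.9; H(240°)/SH(240°) eclipsed 5.6 → 17.2 kJ/mol.
C (eclipsed): H(0°)/SH(0°) eclipsed 5.6; OH(120°)/H(120°) eclipsed 5.8; H(240°)/F(240°) eclipsed 4.7 → 16.1 kJ/mol.
C has the lowest total (16.1 kJ/mol).

C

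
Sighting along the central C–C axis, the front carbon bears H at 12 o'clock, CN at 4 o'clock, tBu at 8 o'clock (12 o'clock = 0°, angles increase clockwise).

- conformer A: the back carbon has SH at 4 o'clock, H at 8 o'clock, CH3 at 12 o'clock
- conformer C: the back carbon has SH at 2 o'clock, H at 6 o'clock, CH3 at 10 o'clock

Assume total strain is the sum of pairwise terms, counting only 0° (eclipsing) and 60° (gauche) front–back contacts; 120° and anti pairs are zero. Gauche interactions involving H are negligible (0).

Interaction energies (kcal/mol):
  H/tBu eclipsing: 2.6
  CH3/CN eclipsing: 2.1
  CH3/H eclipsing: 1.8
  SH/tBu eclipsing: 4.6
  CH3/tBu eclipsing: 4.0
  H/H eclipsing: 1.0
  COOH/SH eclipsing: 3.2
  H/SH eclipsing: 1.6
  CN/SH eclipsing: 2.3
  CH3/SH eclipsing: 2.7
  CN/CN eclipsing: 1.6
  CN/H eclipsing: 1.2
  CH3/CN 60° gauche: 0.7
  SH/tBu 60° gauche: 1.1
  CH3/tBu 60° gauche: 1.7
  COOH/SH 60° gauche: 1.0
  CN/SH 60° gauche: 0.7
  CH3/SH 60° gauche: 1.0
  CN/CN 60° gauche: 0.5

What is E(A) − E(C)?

A (eclipsed): H(0°)/CH3(0°) eclipsed 1.8; CN(120°)/SH(120°) eclipsed 2.3; tBu(240°)/H(240°) eclipsed 2.6 → 6.7 kcal/mol.
C (staggered): CN(120°)/SH(60°) gauche 0.7; tBu(240°)/CH3(300°) gauche 1.7 → 2.4 kcal/mol.
E(A) − E(C) = 6.7 − 2.4 = +4.3 kcal/mol.

+4.3 kcal/mol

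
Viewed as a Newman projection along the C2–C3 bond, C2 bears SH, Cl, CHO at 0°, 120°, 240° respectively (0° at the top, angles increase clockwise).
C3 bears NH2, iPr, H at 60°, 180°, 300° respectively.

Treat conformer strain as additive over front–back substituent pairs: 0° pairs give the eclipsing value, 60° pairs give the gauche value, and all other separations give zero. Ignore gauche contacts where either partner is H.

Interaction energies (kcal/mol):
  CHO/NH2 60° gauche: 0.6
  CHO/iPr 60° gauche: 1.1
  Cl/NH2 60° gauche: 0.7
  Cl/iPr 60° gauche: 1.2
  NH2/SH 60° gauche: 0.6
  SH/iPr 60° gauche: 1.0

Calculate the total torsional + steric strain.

This conformer is staggered. SH at 0° is gauche with NH2 at 60° (0.6); Cl at 120° is gauche with NH2 at 60° (0.7); Cl at 120° is gauche with iPr at 180° (1.2); CHO at 240° is gauche with iPr at 180° (1.1). Total 3.6 kcal/mol.

3.6 kcal/mol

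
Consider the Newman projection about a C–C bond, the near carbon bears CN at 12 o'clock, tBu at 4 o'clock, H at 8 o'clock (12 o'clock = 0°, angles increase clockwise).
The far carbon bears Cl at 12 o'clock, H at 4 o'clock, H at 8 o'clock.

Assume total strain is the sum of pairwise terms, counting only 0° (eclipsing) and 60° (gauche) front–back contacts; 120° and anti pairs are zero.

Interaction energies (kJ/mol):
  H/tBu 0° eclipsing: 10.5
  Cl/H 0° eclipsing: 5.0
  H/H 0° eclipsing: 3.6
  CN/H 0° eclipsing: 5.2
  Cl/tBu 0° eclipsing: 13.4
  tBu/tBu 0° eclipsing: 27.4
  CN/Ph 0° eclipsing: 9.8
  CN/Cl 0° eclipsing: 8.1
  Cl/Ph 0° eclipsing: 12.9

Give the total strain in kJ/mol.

22.2 kJ/mol

This conformer (eclipsed): CN–Cl eclipsed, tBu–H eclipsed, H–H eclipsed; 8.1 + 10.5 + 3.6 = 22.2 kJ/mol.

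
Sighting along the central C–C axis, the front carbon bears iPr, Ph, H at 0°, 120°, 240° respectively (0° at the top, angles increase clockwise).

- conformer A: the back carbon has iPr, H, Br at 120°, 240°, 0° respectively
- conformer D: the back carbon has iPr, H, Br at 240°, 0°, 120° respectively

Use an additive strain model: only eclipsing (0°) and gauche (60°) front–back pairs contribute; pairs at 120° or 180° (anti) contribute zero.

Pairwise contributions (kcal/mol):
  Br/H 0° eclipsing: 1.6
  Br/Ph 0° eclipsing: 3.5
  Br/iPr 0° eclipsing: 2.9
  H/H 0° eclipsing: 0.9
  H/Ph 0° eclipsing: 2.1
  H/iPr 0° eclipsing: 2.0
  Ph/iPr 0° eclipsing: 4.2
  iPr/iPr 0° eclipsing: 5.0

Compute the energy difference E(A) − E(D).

+0.5 kcal/mol

A (eclipsed): iPr(0°)/Br(0°) eclipsed 2.9; Ph(120°)/iPr(120°) eclipsed 4.2; H(240°)/H(240°) eclipsed 0.9 → 8.0 kcal/mol.
D (eclipsed): iPr(0°)/H(0°) eclipsed 2.0; Ph(120°)/Br(120°) eclipsed 3.5; H(240°)/iPr(240°) eclipsed 2.0 → 7.5 kcal/mol.
E(A) − E(D) = 8.0 − 7.5 = +0.5 kcal/mol.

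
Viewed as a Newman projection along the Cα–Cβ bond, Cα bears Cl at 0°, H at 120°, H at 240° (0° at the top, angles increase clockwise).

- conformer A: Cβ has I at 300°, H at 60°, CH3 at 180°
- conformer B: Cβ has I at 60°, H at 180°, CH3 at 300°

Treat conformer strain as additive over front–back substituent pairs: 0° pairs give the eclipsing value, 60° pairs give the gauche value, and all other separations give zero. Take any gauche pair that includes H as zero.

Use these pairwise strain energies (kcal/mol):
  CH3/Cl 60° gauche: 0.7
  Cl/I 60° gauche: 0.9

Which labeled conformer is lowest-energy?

A

A is staggered. Cl at 0° is gauche with I at 300° (0.9). Total 0.9 kcal/mol.
B is staggered. Cl at 0° is gauche with I at 60° (0.9); Cl at 0° is gauche with CH3 at 300° (0.7). Total 1.6 kcal/mol.
A has the lowest total (0.9 kcal/mol).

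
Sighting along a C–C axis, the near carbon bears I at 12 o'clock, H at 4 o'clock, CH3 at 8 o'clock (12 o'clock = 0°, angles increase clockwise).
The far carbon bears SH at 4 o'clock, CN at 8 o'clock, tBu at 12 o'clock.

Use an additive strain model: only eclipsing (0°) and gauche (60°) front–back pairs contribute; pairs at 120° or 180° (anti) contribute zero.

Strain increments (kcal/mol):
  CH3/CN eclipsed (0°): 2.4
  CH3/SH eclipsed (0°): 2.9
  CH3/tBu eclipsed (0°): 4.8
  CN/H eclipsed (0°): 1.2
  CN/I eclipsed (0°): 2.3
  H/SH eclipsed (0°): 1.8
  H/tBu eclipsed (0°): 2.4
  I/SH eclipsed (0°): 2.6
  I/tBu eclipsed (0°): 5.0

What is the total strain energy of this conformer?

9.2 kcal/mol

This conformer is eclipsed. I at 0° is eclipsed with tBu at 0° (5.0); H at 120° is eclipsed with SH at 120° (1.8); CH3 at 240° is eclipsed with CN at 240° (2.4). Total 9.2 kcal/mol.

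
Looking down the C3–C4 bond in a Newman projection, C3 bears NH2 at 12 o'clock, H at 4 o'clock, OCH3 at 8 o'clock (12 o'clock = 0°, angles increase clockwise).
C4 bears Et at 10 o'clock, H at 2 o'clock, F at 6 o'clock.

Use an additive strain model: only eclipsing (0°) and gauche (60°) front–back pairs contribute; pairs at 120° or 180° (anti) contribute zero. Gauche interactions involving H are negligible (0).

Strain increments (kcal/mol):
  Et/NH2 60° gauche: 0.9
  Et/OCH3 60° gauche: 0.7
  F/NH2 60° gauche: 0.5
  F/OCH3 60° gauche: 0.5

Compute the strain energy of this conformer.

2.1 kcal/mol

This conformer (staggered): NH2–Et gauche, OCH3–Et gauche, OCH3–F gauche; 0.9 + 0.7 + 0.5 = 2.1 kcal/mol.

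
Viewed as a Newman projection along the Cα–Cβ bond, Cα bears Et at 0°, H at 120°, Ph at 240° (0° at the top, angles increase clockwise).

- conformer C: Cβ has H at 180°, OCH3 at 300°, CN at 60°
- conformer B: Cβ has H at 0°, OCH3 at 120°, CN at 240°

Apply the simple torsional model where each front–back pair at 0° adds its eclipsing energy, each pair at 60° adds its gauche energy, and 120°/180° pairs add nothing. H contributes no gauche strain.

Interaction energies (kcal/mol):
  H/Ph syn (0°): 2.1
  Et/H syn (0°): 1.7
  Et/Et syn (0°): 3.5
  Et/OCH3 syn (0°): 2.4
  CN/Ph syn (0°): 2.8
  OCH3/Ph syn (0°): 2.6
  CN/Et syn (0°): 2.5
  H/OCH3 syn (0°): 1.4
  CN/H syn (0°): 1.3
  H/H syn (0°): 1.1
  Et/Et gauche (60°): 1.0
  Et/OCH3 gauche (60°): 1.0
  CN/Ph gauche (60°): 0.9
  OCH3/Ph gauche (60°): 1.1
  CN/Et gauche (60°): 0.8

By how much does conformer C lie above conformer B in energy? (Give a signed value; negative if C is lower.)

-3.0 kcal/mol

C (staggered): Et(0°)/OCH3(300°) gauche 1.0; Et(0°)/CN(60°) gauche 0.8; Ph(240°)/OCH3(300°) gauche 1.1 → 2.9 kcal/mol.
B (eclipsed): Et(0°)/H(0°) eclipsed 1.7; H(120°)/OCH3(120°) eclipsed 1.4; Ph(240°)/CN(240°) eclipsed 2.8 → 5.9 kcal/mol.
E(C) − E(B) = 2.9 − 5.9 = -3.0 kcal/mol.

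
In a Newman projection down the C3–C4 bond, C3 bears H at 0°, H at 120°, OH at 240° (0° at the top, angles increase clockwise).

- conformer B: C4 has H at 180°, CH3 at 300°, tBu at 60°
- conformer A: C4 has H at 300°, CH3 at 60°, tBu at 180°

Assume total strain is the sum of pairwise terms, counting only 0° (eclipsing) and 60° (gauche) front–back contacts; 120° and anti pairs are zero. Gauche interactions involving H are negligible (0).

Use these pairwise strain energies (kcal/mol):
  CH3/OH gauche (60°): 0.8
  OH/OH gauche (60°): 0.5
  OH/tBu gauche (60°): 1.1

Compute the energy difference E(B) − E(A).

-0.3 kcal/mol

B is staggered. OH at 240° is gauche with CH3 at 300° (0.8). Total 0.8 kcal/mol.
A is staggered. OH at 240° is gauche with tBu at 180° (1.1). Total 1.1 kcal/mol.
E(B) − E(A) = 0.8 − 1.1 = -0.3 kcal/mol.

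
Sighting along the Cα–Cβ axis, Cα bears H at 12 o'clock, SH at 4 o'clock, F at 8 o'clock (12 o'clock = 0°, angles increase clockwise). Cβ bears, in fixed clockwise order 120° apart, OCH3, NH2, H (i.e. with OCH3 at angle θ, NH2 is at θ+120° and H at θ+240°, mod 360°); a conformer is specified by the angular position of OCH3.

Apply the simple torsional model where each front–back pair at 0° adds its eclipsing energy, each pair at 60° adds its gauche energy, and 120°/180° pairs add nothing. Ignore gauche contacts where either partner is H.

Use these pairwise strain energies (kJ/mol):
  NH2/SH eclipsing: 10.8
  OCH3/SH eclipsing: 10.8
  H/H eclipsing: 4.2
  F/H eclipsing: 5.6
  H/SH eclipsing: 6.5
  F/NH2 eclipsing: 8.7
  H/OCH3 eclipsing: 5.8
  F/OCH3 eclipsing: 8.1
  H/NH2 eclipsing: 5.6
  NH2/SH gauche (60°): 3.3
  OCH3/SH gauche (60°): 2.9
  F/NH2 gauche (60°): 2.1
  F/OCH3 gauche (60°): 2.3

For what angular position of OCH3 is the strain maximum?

OCH3 at 0° (eclipsed): H(0°)/OCH3(0°) eclipsed 5.8; SH(120°)/NH2(120°) eclipsed 10.8; F(240°)/H(240°) eclipsed 5.6 → 22.2 kJ/mol.
OCH3 at 60° (staggered): SH(120°)/OCH3(60°) gauche 2.9; SH(120°)/NH2(180°) gauche 3.3; F(240°)/NH2(180°) gauche 2.1 → 8.3 kJ/mol.
OCH3 at 120° (eclipsed): H(0°)/H(0°) eclipsed 4.2; SH(120°)/OCH3(120°) eclipsed 10.8; F(240°)/NH2(240°) eclipsed 8.7 → 23.7 kJ/mol.
OCH3 at 180° (staggered): SH(120°)/OCH3(180°) gauche 2.9; F(240°)/OCH3(180°) gauche 2.3; F(240°)/NH2(300°) gauche 2.1 → 7.3 kJ/mol.
OCH3 at 240° (eclipsed): H(0°)/NH2(0°) eclipsed 5.6; SH(120°)/H(120°) eclipsed 6.5; F(240°)/OCH3(240°) eclipsed 8.1 → 20.2 kJ/mol.
OCH3 at 300° (staggered): SH(120°)/NH2(60°) gauche 3.3; F(240°)/OCH3(300°) gauche 2.3 → 5.6 kJ/mol.
The maximum (23.7 kJ/mol) occurs with OCH3 at 120°.

120°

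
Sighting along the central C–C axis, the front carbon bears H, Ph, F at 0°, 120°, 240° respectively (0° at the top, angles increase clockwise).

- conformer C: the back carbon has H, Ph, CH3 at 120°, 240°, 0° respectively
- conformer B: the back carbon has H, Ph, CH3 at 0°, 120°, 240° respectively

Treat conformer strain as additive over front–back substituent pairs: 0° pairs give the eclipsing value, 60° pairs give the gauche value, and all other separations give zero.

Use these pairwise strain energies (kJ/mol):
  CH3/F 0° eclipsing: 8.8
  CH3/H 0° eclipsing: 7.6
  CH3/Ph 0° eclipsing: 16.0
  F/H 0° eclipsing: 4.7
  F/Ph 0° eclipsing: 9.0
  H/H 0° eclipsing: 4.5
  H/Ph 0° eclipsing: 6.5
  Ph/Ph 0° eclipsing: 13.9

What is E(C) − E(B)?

-4.1 kJ/mol

C (eclipsed): H(0°)/CH3(0°) eclipsed 7.6; Ph(120°)/H(120°) eclipsed 6.5; F(240°)/Ph(240°) eclipsed 9.0 → 23.1 kJ/mol.
B (eclipsed): H(0°)/H(0°) eclipsed 4.5; Ph(120°)/Ph(120°) eclipsed 13.9; F(240°)/CH3(240°) eclipsed 8.8 → 27.2 kJ/mol.
E(C) − E(B) = 23.1 − 27.2 = -4.1 kJ/mol.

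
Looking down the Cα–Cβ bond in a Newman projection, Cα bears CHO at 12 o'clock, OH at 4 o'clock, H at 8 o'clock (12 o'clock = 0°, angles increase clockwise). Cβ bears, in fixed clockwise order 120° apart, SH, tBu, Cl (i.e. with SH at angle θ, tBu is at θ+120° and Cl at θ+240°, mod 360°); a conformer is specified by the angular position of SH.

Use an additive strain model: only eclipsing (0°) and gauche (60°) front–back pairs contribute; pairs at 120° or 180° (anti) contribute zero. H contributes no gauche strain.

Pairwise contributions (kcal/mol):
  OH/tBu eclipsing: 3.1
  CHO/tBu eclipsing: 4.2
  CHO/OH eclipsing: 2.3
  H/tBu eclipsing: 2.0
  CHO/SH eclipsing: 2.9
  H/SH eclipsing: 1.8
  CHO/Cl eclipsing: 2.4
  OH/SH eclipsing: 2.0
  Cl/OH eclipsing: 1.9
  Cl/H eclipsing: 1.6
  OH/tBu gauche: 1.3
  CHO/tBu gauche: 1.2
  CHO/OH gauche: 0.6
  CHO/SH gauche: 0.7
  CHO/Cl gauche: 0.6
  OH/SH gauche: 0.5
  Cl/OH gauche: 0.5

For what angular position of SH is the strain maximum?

240°

SH at 0° (eclipsed): CHO–SH eclipsed, OH–tBu eclipsed, H–Cl eclipsed; 2.9 + 3.1 + 1.6 = 7.6 kcal/mol.
SH at 60° (staggered): CHO–SH gauche, CHO–Cl gauche, OH–SH gauche, OH–tBu gauche; 0.7 + 0.6 + 0.5 + 1.3 = 3.1 kcal/mol.
SH at 120° (eclipsed): CHO–Cl eclipsed, OH–SH eclipsed, H–tBu eclipsed; 2.4 + 2.0 + 2.0 = 6.4 kcal/mol.
SH at 180° (staggered): CHO–tBu gauche, CHO–Cl gauche, OH–SH gauche, OH–Cl gauche; 1.2 + 0.6 + 0.5 + 0.5 = 2.8 kcal/mol.
SH at 240° (eclipsed): CHO–tBu eclipsed, OH–Cl eclipsed, H–SH eclipsed; 4.2 + 1.9 + 1.8 = 7.9 kcal/mol.
SH at 300° (staggered): CHO–SH gauche, CHO–tBu gauche, OH–tBu gauche, OH–Cl gauche; 0.7 + 1.2 + 1.3 + 0.5 = 3.7 kcal/mol.
The maximum (7.9 kcal/mol) occurs with SH at 240°.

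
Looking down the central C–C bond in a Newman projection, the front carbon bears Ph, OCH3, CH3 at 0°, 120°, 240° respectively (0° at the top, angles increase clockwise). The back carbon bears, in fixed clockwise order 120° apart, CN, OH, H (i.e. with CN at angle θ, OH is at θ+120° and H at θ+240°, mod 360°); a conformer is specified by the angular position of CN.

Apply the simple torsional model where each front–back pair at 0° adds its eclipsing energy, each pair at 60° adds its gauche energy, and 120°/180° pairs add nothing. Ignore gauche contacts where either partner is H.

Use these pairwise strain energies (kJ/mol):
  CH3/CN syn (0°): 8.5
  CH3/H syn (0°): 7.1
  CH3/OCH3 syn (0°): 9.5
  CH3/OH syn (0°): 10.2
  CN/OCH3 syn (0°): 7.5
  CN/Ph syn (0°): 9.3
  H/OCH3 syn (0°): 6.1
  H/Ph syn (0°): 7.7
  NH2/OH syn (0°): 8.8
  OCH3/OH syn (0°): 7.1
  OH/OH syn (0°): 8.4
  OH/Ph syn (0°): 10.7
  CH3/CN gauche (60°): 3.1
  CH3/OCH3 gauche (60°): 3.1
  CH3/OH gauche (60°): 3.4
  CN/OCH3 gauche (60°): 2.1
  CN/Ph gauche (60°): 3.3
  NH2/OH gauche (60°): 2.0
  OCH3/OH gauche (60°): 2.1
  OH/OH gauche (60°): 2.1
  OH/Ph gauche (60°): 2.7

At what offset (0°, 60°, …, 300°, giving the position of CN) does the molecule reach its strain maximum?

120°

CN at 0° (eclipsed): Ph–CN eclipsed, OCH3–OH eclipsed, CH3–H eclipsed; 9.3 + 7.1 + 7.1 = 23.5 kJ/mol.
CN at 60° (staggered): Ph–CN gauche, OCH3–CN gauche, OCH3–OH gauche, CH3–OH gauche; 3.3 + 2.1 + 2.1 + 3.4 = 10.9 kJ/mol.
CN at 120° (eclipsed): Ph–H eclipsed, OCH3–CN eclipsed, CH3–OH eclipsed; 7.7 + 7.5 + 10.2 = 25.4 kJ/mol.
CN at 180° (staggered): Ph–OH gauche, OCH3–CN gauche, CH3–CN gauche, CH3–OH gauche; 2.7 + 2.1 + 3.1 + 3.4 = 11.3 kJ/mol.
CN at 240° (eclipsed): Ph–OH eclipsed, OCH3–H eclipsed, CH3–CN eclipsed; 10.7 + 6.1 + 8.5 = 25.3 kJ/mol.
CN at 300° (staggered): Ph–CN gauche, Ph–OH gauche, OCH3–OH gauche, CH3–CN gauche; 3.3 + 2.7 + 2.1 + 3.1 = 11.2 kJ/mol.
The maximum (25.4 kJ/mol) occurs with CN at 120°.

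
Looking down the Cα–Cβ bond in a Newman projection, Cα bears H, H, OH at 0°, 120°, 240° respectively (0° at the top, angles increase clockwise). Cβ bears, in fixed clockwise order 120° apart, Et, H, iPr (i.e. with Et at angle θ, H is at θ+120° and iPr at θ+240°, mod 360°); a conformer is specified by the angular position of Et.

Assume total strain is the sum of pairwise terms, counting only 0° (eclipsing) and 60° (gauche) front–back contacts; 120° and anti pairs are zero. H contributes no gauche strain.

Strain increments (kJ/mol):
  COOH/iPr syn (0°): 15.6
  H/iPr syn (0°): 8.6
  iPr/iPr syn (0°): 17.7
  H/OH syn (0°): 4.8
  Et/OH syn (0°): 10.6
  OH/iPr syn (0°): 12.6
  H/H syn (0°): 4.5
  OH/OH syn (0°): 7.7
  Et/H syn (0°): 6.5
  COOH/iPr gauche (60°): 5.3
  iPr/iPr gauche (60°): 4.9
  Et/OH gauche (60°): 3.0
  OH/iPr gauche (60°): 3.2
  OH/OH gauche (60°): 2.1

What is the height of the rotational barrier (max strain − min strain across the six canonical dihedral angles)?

20.7 kJ/mol

Et at 0° is eclipsed. H at 0° is eclipsed with Et at 0° (6.5); H at 120° is eclipsed with H at 120° (4.5); OH at 240° is eclipsed with iPr at 240° (12.6). Total 23.6 kJ/mol.
Et at 60° is staggered. OH at 240° is gauche with iPr at 300° (3.2). Total 3.2 kJ/mol.
Et at 120° is eclipsed. H at 0° is eclipsed with iPr at 0° (8.6); H at 120° is eclipsed with Et at 120° (6.5); OH at 240° is eclipsed with H at 240° (4.8). Total 19.9 kJ/mol.
Et at 180° is staggered. OH at 240° is gauche with Et at 180° (3.0). Total 3.0 kJ/mol.
Et at 240° is eclipsed. H at 0° is eclipsed with H at 0° (4.5); H at 120° is eclipsed with iPr at 120° (8.6); OH at 240° is eclipsed with Et at 240° (10.6). Total 23.7 kJ/mol.
Et at 300° is staggered. OH at 240° is gauche with Et at 300° (3.0); OH at 240° is gauche with iPr at 180° (3.2). Total 6.2 kJ/mol.
Max at 240° (23.7 kJ/mol), min at 180° (3.0 kJ/mol); barrier = 20.7 kJ/mol.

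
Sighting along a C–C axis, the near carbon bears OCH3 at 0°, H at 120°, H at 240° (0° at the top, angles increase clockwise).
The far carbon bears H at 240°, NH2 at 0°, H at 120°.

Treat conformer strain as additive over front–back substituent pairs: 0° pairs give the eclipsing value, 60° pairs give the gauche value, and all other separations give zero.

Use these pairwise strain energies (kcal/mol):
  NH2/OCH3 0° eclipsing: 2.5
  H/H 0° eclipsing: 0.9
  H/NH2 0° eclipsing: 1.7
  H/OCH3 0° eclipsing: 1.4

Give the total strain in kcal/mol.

This conformer (eclipsed): OCH3(0°)/NH2(0°) eclipsed 2.5; H(120°)/H(120°) eclipsed 0.9; H(240°)/H(240°) eclipsed 0.9 → 4.3 kcal/mol.

4.3 kcal/mol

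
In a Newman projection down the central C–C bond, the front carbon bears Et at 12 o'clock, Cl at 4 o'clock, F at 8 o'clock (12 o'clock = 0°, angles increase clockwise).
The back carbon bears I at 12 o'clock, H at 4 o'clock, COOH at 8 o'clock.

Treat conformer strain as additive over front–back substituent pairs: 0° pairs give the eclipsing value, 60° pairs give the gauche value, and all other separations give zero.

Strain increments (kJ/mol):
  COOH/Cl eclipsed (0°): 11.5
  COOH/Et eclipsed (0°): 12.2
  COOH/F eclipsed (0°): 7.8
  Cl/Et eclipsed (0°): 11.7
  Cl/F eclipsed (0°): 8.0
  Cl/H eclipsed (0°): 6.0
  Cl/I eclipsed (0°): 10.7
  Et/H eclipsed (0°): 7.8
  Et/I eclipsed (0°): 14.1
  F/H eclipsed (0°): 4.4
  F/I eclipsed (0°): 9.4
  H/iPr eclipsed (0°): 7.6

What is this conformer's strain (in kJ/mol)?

This conformer is eclipsed. Et at 0° is eclipsed with I at 0° (14.1); Cl at 120° is eclipsed with H at 120° (6.0); F at 240° is eclipsed with COOH at 240° (7.8). Total 27.9 kJ/mol.

27.9 kJ/mol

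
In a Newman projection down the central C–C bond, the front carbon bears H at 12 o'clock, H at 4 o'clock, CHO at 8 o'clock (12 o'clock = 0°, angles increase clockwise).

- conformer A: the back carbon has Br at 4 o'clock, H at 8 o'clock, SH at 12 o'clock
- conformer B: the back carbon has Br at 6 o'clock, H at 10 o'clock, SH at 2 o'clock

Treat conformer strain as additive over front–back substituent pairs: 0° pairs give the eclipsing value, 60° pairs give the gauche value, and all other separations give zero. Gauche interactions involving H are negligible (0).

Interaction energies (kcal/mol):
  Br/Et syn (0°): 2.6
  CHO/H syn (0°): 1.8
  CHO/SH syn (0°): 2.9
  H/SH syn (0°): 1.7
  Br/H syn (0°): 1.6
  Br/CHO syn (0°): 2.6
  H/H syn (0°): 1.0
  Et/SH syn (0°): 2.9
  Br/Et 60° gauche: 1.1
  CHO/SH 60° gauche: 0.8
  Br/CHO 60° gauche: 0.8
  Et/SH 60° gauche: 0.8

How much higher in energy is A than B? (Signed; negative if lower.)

A (eclipsed): H(0°)/SH(0°) eclipsed 1.7; H(120°)/Br(120°) eclipsed 1.6; CHO(240°)/H(240°) eclipsed 1.8 → 5.1 kcal/mol.
B (staggered): CHO(240°)/Br(180°) gauche 0.8 → 0.8 kcal/mol.
E(A) − E(B) = 5.1 − 0.8 = +4.3 kcal/mol.

+4.3 kcal/mol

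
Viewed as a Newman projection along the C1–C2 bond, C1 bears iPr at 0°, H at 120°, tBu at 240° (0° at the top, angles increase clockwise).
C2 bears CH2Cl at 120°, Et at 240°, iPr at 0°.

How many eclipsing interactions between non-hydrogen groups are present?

Non-H eclipsing pairs: iPr(0°)/iPr(0°); tBu(240°)/Et(240°) — 2 interactions.

2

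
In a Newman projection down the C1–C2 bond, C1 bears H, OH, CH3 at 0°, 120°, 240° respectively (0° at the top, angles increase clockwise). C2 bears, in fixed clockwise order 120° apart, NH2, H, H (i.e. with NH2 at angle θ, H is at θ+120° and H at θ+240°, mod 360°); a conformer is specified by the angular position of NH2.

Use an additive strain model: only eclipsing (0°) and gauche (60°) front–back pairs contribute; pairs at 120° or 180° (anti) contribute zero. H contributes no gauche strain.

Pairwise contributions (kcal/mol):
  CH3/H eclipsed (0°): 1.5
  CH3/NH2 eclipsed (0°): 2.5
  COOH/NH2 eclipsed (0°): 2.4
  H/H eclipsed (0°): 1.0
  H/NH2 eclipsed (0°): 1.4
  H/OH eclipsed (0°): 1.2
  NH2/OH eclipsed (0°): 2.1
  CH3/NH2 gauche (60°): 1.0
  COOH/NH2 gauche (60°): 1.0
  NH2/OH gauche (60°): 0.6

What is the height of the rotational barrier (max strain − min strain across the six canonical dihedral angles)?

4.1 kcal/mol

NH2 at 0° is eclipsed. H at 0° is eclipsed with NH2 at 0° (1.4); OH at 120° is eclipsed with H at 120° (1.2); CH3 at 240° is eclipsed with H at 240° (1.5). Total 4.1 kcal/mol.
NH2 at 60° is staggered. OH at 120° is gauche with NH2 at 60° (0.6). Total 0.6 kcal/mol.
NH2 at 120° is eclipsed. H at 0° is eclipsed with H at 0° (1.0); OH at 120° is eclipsed with NH2 at 120° (2.1); CH3 at 240° is eclipsed with H at 240° (1.5). Total 4.6 kcal/mol.
NH2 at 180° is staggered. OH at 120° is gauche with NH2 at 180° (0.6); CH3 at 240° is gauche with NH2 at 180° (1.0). Total 1.6 kcal/mol.
NH2 at 240° is eclipsed. H at 0° is eclipsed with H at 0° (1.0); OH at 120° is eclipsed with H at 120° (1.2); CH3 at 240° is eclipsed with NH2 at 240° (2.5). Total 4.7 kcal/mol.
NH2 at 300° is staggered. CH3 at 240° is gauche with NH2 at 300° (1.0). Total 1.0 kcal/mol.
Max at 240° (4.7 kcal/mol), min at 60° (0.6 kcal/mol); barrier = 4.1 kcal/mol.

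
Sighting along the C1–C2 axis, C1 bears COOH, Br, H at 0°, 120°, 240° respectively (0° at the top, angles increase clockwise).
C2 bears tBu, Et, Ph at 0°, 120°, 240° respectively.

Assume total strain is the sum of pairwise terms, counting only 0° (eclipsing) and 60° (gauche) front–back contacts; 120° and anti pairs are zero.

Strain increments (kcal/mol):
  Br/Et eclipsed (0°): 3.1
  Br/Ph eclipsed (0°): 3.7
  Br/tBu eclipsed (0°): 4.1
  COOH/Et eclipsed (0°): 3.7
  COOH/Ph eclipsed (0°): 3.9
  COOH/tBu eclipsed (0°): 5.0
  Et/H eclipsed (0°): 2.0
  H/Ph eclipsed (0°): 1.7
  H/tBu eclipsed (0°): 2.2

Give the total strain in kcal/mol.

9.8 kcal/mol

This conformer (eclipsed): COOH(0°)/tBu(0°) eclipsed 5.0; Br(120°)/Et(120°) eclipsed 3.1; H(240°)/Ph(240°) eclipsed 1.7 → 9.8 kcal/mol.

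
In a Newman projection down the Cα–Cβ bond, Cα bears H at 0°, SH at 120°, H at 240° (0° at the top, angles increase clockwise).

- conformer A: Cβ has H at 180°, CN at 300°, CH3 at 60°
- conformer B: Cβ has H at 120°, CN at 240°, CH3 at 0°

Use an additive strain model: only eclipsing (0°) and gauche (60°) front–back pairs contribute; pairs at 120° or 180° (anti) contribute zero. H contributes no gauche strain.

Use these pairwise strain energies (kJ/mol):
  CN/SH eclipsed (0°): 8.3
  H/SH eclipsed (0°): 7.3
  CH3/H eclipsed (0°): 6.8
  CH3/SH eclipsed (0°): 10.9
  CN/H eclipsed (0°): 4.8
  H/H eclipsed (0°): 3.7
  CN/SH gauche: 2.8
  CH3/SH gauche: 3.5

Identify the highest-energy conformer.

B

A is staggered. SH at 120° is gauche with CH3 at 60° (3.5). Total 3.5 kJ/mol.
B is eclipsed. H at 0° is eclipsed with CH3 at 0° (6.8); SH at 120° is eclipsed with H at 120° (7.3); H at 240° is eclipsed with CN at 240° (4.8). Total 18.9 kJ/mol.
B has the highest total (18.9 kJ/mol).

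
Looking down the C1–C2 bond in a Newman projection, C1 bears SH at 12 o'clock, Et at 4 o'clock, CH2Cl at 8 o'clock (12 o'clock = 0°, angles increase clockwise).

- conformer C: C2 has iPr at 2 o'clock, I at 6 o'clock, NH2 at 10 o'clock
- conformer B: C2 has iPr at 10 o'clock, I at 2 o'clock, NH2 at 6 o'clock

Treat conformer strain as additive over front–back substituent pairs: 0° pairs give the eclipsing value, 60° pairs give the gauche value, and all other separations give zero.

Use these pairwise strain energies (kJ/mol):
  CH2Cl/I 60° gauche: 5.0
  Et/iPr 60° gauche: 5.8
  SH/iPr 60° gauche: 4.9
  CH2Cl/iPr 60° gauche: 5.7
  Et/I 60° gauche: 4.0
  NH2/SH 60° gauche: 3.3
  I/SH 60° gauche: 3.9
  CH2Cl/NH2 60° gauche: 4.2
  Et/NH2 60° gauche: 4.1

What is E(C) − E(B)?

+0.4 kJ/mol

C (staggered): SH–iPr gauche, SH–NH2 gauche, Et–iPr gauche, Et–I gauche, CH2Cl–I gauche, CH2Cl–NH2 gauche; 4.9 + 3.3 + 5.8 + 4.0 + 5.0 + 4.2 = 27.2 kJ/mol.
B (staggered): SH–iPr gauche, SH–I gauche, Et–I gauche, Et–NH2 gauche, CH2Cl–iPr gauche, CH2Cl–NH2 gauche; 4.9 + 3.9 + 4.0 + 4.1 + 5.7 + 4.2 = 26.8 kJ/mol.
E(C) − E(B) = 27.2 − 26.8 = +0.4 kJ/mol.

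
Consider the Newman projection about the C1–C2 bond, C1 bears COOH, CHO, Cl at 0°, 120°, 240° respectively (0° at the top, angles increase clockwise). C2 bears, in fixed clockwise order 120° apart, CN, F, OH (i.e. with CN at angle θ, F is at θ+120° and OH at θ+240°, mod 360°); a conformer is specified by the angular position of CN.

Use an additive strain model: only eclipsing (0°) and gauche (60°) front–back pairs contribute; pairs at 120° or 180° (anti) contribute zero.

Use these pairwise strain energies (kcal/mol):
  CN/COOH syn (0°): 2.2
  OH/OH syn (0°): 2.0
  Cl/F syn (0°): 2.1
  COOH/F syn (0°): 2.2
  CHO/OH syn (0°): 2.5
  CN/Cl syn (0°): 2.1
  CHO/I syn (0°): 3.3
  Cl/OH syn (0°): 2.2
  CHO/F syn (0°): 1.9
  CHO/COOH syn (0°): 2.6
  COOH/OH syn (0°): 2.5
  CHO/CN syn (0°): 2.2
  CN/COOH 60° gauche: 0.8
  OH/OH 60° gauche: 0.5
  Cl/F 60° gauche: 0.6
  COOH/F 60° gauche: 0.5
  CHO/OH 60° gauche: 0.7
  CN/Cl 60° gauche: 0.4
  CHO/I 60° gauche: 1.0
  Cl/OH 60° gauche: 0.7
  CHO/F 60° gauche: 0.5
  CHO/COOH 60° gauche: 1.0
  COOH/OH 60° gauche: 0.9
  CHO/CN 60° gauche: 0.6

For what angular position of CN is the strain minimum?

300°

CN at 0° is eclipsed. COOH at 0° is eclipsed with CN at 0° (2.2); CHO at 120° is eclipsed with F at 120° (1.9); Cl at 240° is eclipsed with OH at 240° (2.2). Total 6.3 kcal/mol.
CN at 60° is staggered. COOH at 0° is gauche with CN at 60° (0.8); COOH at 0° is gauche with OH at 300° (0.9); CHO at 120° is gauche with CN at 60° (0.6); CHO at 120° is gauche with F at 180° (0.5); Cl at 240° is gauche with F at 180° (0.6); Cl at 240° is gauche with OH at 300° (0.7). Total 4.1 kcal/mol.
CN at 120° is eclipsed. COOH at 0° is eclipsed with OH at 0° (2.5); CHO at 120° is eclipsed with CN at 120° (2.2); Cl at 240° is eclipsed with F at 240° (2.1). Total 6.8 kcal/mol.
CN at 180° is staggered. COOH at 0° is gauche with F at 300° (0.5); COOH at 0° is gauche with OH at 60° (0.9); CHO at 120° is gauche with CN at 180° (0.6); CHO at 120° is gauche with OH at 60° (0.7); Cl at 240° is gauche with CN at 180° (0.4); Cl at 240° is gauche with F at 300° (0.6). Total 3.7 kcal/mol.
CN at 240° is eclipsed. COOH at 0° is eclipsed with F at 0° (2.2); CHO at 120° is eclipsed with OH at 120° (2.5); Cl at 240° is eclipsed with CN at 240° (2.1). Total 6.8 kcal/mol.
CN at 300° is staggered. COOH at 0° is gauche with CN at 300° (0.8); COOH at 0° is gauche with F at 60° (0.5); CHO at 120° is gauche with F at 60° (0.5); CHO at 120° is gauche with OH at 180° (0.7); Cl at 240° is gauche with CN at 300° (0.4); Cl at 240° is gauche with OH at 180° (0.7). Total 3.6 kcal/mol.
The minimum (3.6 kcal/mol) occurs with CN at 300°.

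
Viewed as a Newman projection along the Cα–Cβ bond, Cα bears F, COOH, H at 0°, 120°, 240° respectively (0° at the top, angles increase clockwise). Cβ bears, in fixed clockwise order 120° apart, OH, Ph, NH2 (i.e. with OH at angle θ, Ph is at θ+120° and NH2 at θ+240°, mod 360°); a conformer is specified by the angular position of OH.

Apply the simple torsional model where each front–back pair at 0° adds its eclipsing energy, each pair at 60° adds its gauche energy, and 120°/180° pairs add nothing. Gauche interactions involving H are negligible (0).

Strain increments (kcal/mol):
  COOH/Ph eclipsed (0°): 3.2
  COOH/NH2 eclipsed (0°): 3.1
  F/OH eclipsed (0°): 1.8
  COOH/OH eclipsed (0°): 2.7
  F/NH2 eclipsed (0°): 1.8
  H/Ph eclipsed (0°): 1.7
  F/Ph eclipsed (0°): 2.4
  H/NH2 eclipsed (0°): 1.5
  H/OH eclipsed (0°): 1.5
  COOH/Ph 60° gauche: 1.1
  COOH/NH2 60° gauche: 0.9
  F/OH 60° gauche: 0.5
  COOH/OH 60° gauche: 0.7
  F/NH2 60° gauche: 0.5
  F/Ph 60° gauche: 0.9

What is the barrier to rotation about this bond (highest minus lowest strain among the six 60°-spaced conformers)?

OH at 0° (eclipsed): F–OH eclipsed, COOH–Ph eclipsed, H–NH2 eclipsed; 1.8 + 3.2 + 1.5 = 6.5 kcal/mol.
OH at 60° (staggered): F–OH gauche, F–NH2 gauche, COOH–OH gauche, COOH–Ph gauche; 0.5 + 0.5 + 0.7 + 1.1 = 2.8 kcal/mol.
OH at 120° (eclipsed): F–NH2 eclipsed, COOH–OH eclipsed, H–Ph eclipsed; 1.8 + 2.7 + 1.7 = 6.2 kcal/mol.
OH at 180° (staggered): F–Ph gauche, F–NH2 gauche, COOH–OH gauche, COOH–NH2 gauche; 0.9 + 0.5 + 0.7 + 0.9 = 3.0 kcal/mol.
OH at 240° (eclipsed): F–Ph eclipsed, COOH–NH2 eclipsed, H–OH eclipsed; 2.4 + 3.1 + 1.5 = 7.0 kcal/mol.
OH at 300° (staggered): F–OH gauche, F–Ph gauche, COOH–Ph gauche, COOH–NH2 gauche; 0.5 + 0.9 + 1.1 + 0.9 = 3.4 kcal/mol.
Max at 240° (7.0 kcal/mol), min at 60° (2.8 kcal/mol); barrier = 4.2 kcal/mol.

4.2 kcal/mol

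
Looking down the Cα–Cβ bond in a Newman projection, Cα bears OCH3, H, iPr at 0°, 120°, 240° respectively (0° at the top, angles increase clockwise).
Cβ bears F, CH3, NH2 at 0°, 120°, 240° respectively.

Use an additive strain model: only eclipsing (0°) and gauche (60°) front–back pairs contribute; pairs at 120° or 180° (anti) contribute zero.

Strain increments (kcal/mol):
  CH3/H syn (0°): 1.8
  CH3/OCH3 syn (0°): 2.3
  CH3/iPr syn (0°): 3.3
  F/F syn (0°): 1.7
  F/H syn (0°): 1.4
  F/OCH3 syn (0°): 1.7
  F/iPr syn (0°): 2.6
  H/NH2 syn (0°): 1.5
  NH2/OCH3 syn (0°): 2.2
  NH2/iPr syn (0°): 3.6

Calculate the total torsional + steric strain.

7.1 kcal/mol

This conformer is eclipsed. OCH3 at 0° is eclipsed with F at 0° (1.7); H at 120° is eclipsed with CH3 at 120° (1.8); iPr at 240° is eclipsed with NH2 at 240° (3.6). Total 7.1 kcal/mol.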